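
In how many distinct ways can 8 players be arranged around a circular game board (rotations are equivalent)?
Circular: fix one position, arrange the rest. (8-1)! = 5040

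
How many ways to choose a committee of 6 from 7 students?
C(7,6) = 7!/(6!×1!) = 7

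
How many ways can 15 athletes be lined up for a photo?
15! = 1307674368000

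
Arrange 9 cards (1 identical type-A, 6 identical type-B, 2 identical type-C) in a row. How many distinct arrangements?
9! / (1! × 6! × 2!) = 252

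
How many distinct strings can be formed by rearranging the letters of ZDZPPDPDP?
9! / (3! × 4! × 2!) = 1260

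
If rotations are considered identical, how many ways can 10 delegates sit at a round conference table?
Circular: fix one position, arrange the rest. (10-1)! = 362880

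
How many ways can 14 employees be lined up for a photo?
14! = 87178291200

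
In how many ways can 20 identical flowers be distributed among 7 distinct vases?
C(20+7-1, 7-1) = C(26, 6) = 230230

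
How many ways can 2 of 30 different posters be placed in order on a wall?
P(30,2) = 30!/(30-2)! = 870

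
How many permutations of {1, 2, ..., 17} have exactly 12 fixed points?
Choose the 12 fixed points C(17,12) = 6188, derange the rest: !5 = Σ_{j=0}^{5} (-1)^j·5!/j! = 120 - 120 + 60 - 20 + 5 - 1 = 44. Product = 6188 × 44 = 272272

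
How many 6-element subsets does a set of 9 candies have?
C(9,6) = 9!/(6!×3!) = 84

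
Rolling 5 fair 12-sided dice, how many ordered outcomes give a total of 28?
Coefficient of x^28 in (x + x² + ... + x^12)^5. By inclusion-exclusion on dice exceeding 12: Σ_j (-1)^j C(5,j)·C(28-1-12j, 4) = C(5,0)·C(27,4) - C(5,1)·C(15,4) = 1·17550 - 5·1365 = 10725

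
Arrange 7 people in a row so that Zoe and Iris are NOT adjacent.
Total - adjacent = 7! - (7-1)!×2 = 5040 - 1440 = 3600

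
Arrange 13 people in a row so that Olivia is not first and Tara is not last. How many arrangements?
By inclusion-exclusion: 13! - 2×(13-1)! + (13-2)! = 6227020800 - 958003200 + 39916800 = 5308934400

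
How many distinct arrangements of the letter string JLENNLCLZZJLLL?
14! / (1! × 6! × 2! × 2! × 1! × 2!) = 15135120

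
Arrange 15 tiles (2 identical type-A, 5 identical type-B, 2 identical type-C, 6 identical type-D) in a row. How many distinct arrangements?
15! / (2! × 5! × 2! × 6!) = 3783780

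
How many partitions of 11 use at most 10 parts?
By conjugation, equals partitions of 11 into parts ≤ 10. Let r_j(i) = number of partitions of i into parts ≤ j, for i = 0..11. r_1(i) = 1 for all i; r_j(i) = r_{j-1}(i) + r_j(i-j). Rows j = 2..10: ≤2: 1 1 2 2 3 3 4 4 5 5 6 6; ≤3: 1 1 2 3 4 5 7 8 10 12 14 16; ≤4: 1 1 2 3 5 6 9 11 15 18 23 27; ≤5: 1 1 2 3 5 7 10 13 18 23 30 37; ≤6: 1 1 2 3 5 7 11 14 20 26 35 44; ≤7: 1 1 2 3 5 7 11 15 21 28 38 49; ≤8: 1 1 2 3 5 7 11 15 22 29 40 52; ≤9: 1 1 2 3 5 7 11 15 22 30 41 54; ≤10: 1 1 2 3 5 7 11 15 22 30 42 55. r_10(11) = 55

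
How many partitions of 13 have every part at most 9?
Let r_j(i) = number of partitions of i into parts ≤ j, for i = 0..13. r_1(i) = 1 for all i; r_j(i) = r_{j-1}(i) + r_j(i-j). Rows j = 2..9: ≤2: 1 1 2 2 3 3 4 4 5 5 6 6 7 7; ≤3: 1 1 2 3 4 5 7 8 10 12 14 16 19 21; ≤4: 1 1 2 3 5 6 9 11 15 18 23 27 34 39; ≤5: 1 1 2 3 5 7 10 13 18 23 30 37 47 57; ≤6: 1 1 2 3 5 7 11 14 20 26 35 44 58 71; ≤7: 1 1 2 3 5 7 11 15 21 28 38 49 65 82; ≤8: 1 1 2 3 5 7 11 15 22 29 40 52 70 89; ≤9: 1 1 2 3 5 7 11 15 22 30 41 54 73 94. r_9(13) = 94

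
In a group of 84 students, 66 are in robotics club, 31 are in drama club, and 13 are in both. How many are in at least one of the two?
|A∪B| = |A| + |B| - |A∩B| = 66 + 31 - 13 = 84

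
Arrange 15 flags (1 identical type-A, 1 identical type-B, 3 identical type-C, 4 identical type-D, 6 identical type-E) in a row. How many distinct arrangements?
15! / (1! × 1! × 3! × 4! × 6!) = 12612600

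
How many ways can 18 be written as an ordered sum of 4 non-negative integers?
C(18+4-1, 4-1) = C(21, 3) = 1330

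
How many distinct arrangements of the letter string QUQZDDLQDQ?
10! / (1! × 1! × 1! × 3! × 4!) = 25200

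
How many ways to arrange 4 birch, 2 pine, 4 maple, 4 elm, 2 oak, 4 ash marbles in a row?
20! / (4! × 2! × 4! × 4! × 2! × 4!) = 1833241410000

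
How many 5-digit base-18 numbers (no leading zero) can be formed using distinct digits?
First digit: 17 choices (nonzero). Then descending: 17 × 17 × 16 × 15 × 14 = 971040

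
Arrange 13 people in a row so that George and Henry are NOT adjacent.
Total - adjacent = 13! - (13-1)!×2 = 6227020800 - 958003200 = 5269017600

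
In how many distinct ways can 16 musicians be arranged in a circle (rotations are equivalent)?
Circular: fix one position, arrange the rest. (16-1)! = 1307674368000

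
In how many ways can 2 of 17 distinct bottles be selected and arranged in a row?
P(17,2) = 17!/(17-2)! = 272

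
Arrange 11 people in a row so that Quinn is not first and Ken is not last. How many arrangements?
By inclusion-exclusion: 11! - 2×(11-1)! + (11-2)! = 39916800 - 7257600 + 362880 = 33022080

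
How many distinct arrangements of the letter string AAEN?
4! / (1! × 1! × 2!) = 12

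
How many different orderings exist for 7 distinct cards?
7! = 5040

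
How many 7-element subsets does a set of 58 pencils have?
C(58,7) = 58!/(7!×51!) = 300674088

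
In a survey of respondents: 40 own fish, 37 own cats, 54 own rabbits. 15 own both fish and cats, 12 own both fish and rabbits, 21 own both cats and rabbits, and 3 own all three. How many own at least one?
|A∪B∪C| = 40+37+54-15-12-21+3 = 86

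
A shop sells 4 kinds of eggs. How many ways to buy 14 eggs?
C(14+4-1, 4-1) = C(17, 3) = 680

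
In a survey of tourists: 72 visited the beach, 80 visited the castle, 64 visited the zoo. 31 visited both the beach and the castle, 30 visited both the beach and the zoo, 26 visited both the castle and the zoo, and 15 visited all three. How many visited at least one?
|A∪B∪C| = 72+80+64-31-30-26+15 = 144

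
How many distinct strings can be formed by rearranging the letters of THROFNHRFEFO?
12! / (2! × 1! × 1! × 3! × 2! × 1! × 2!) = 9979200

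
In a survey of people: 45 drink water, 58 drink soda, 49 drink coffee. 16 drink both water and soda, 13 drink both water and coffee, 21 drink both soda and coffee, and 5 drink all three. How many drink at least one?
|A∪B∪C| = 45+58+49-16-13-21+5 = 107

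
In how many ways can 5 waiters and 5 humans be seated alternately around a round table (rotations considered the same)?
Fix one of the waiters: (5-1)! ways for the remaining waiters, × 5! ways for the humans = 24 × 120 = 2880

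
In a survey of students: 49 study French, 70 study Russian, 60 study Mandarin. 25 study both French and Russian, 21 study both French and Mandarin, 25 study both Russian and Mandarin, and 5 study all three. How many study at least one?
|A∪B∪C| = 49+70+60-25-21-25+5 = 113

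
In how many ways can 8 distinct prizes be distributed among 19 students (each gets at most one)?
P(19,8) = 19!/(19-8)! = 3047466240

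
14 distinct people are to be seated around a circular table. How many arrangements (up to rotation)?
Circular: fix one position, arrange the rest. (14-1)! = 6227020800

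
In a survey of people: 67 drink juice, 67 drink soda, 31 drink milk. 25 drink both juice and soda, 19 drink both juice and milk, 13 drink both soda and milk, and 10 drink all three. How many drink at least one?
|A∪B∪C| = 67+67+31-25-19-13+10 = 118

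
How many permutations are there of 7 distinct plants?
7! = 5040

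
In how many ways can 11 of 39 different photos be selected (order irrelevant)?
C(39,11) = 39!/(11!×28!) = 1676056044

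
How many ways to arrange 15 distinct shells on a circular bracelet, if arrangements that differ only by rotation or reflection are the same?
(15-1)!/2 = 87178291200/2 = 43589145600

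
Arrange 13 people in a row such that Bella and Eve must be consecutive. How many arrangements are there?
Treat the 2 as one block: (13-2+1)! × 2! = 479001600 × 2 = 958003200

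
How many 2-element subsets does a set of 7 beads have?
C(7,2) = 7!/(2!×5!) = 21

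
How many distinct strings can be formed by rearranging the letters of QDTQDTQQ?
8! / (2! × 2! × 4!) = 420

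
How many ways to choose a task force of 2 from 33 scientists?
C(33,2) = 33!/(2!×31!) = 528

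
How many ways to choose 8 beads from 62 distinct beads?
C(62,8) = 62!/(8!×54!) = 3381098545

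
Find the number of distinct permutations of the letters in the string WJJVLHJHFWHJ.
12! / (2! × 3! × 1! × 1! × 4! × 1!) = 1663200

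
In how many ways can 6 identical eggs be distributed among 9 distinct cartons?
C(6+9-1, 9-1) = C(14, 8) = 3003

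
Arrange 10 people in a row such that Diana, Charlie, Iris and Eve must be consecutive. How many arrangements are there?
Treat the 4 as one block: (10-4+1)! × 4! = 5040 × 24 = 120960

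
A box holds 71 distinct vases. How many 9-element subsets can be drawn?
C(71,9) = 71!/(9!×62!) = 74473879480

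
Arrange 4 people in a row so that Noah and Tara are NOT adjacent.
Total - adjacent = 4! - (4-1)!×2 = 24 - 12 = 12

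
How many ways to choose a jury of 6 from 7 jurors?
C(7,6) = 7!/(6!×1!) = 7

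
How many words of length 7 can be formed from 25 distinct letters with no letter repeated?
P(25,7) = 25!/(25-7)! = 2422728000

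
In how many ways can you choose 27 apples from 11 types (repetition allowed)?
C(27+11-1, 11-1) = C(37, 10) = 348330136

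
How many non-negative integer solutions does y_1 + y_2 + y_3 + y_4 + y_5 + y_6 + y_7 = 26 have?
C(26+7-1, 7-1) = C(32, 6) = 906192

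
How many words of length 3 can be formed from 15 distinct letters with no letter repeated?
P(15,3) = 15!/(15-3)! = 2730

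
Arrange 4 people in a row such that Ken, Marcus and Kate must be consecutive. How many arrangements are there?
Treat the 3 as one block: (4-3+1)! × 3! = 2 × 6 = 12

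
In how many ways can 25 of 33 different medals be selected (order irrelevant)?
C(33,25) = 33!/(25!×8!) = 13884156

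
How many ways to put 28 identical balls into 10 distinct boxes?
C(28+10-1, 10-1) = C(37, 9) = 124403620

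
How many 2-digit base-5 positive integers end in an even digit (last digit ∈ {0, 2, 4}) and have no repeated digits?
Last∈{0,2,4}. Last=0: 4. Last nonzero: 2×3×P(3,0) = 6. Total = 10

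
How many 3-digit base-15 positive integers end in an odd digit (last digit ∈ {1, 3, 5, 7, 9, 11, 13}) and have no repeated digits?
Last∈{1,3,5,7,9,11,13}. Last=0: 0. Last nonzero: 7×13×P(13,1) = 1183. Total = 1183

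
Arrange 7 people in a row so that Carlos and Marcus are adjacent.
Treat as block: (7-1)! × 2! = 720 × 2 = 1440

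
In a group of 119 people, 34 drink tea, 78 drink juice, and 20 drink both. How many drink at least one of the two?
|A∪B| = |A| + |B| - |A∩B| = 34 + 78 - 20 = 92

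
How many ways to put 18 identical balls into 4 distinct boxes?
C(18+4-1, 4-1) = C(21, 3) = 1330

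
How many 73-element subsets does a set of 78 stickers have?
C(78,73) = 78!/(73!×5!) = 21111090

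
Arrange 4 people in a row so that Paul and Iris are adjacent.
Treat as block: (4-1)! × 2! = 6 × 2 = 12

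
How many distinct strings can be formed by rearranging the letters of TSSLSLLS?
8! / (4! × 3! × 1!) = 280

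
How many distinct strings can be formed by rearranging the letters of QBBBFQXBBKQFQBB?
15! / (7! × 1! × 1! × 2! × 4!) = 5405400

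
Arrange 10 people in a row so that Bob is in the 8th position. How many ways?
Fix one position: (10-1)! = 362880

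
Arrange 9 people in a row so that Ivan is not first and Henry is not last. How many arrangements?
By inclusion-exclusion: 9! - 2×(9-1)! + (9-2)! = 362880 - 80640 + 5040 = 287280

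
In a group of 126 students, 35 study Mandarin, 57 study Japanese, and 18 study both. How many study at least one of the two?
|A∪B| = |A| + |B| - |A∩B| = 35 + 57 - 18 = 74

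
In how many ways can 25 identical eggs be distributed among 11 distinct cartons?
C(25+11-1, 11-1) = C(35, 10) = 183579396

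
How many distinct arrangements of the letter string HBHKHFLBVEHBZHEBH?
17! / (1! × 1! × 6! × 1! × 4! × 1! × 1! × 2!) = 10291881600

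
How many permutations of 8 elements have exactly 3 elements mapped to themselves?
Choose the 3 fixed points C(8,3) = 56, derange the rest: !5 = Σ_{j=0}^{5} (-1)^j·5!/j! = 120 - 120 + 60 - 20 + 5 - 1 = 44. Product = 56 × 44 = 2464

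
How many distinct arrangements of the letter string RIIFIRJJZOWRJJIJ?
16! / (1! × 1! × 1! × 3! × 5! × 1! × 4!) = 1210809600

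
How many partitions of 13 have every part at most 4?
Let r_j(i) = number of partitions of i into parts ≤ j, for i = 0..13. r_1(i) = 1 for all i; r_j(i) = r_{j-1}(i) + r_j(i-j). Rows j = 2..4: ≤2: 1 1 2 2 3 3 4 4 5 5 6 6 7 7; ≤3: 1 1 2 3 4 5 7 8 10 12 14 16 19 21; ≤4: 1 1 2 3 5 6 9 11 15 18 23 27 34 39. r_4(13) = 39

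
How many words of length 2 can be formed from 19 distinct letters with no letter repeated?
P(19,2) = 19!/(19-2)! = 342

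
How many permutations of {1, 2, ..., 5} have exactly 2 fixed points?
Choose the 2 fixed points C(5,2) = 10, derange the rest: !3 = Σ_{j=0}^{3} (-1)^j·3!/j! = 6 - 6 + 3 - 1 = 2. Product = 10 × 2 = 20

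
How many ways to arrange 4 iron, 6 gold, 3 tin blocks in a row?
13! / (4! × 6! × 3!) = 60060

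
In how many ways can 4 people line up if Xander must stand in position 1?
Fix one position: (4-1)! = 6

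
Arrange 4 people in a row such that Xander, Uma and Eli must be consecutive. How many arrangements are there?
Treat the 3 as one block: (4-3+1)! × 3! = 2 × 6 = 12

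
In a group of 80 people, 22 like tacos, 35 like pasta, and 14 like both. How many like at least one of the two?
|A∪B| = |A| + |B| - |A∩B| = 22 + 35 - 14 = 43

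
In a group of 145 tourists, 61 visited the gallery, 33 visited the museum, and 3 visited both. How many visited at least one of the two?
|A∪B| = |A| + |B| - |A∩B| = 61 + 33 - 3 = 91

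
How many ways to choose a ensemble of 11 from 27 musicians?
C(27,11) = 27!/(11!×16!) = 13037895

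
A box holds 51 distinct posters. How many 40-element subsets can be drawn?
C(51,40) = 51!/(40!×11!) = 47626016970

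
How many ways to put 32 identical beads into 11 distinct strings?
C(32+11-1, 11-1) = C(42, 10) = 1471442973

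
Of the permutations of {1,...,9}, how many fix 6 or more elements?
Exactly j fixed points: C(9,j)·!(9-j); sum over j ≥ 6 (derangement numbers via !m = (m-1)·(!(m-1) + !(m-2)): !0..!3 = 1, 0, 1, 2). Σ_{j=6}^{9} C(9,j)·!(9-j) = C(9,6)·!3 + C(9,7)·!2 + C(9,8)·!1 + C(9,9)·!0 = 84·2 + 36·1 + 9·0 + 1·1 = 205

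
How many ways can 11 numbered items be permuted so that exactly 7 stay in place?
Choose the 7 fixed points C(11,7) = 330, derange the rest: !4 = Σ_{j=0}^{4} (-1)^j·4!/j! = 24 - 24 + 12 - 4 + 1 = 9. Product = 330 × 9 = 2970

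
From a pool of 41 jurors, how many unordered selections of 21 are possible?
C(41,21) = 41!/(21!×20!) = 269128937220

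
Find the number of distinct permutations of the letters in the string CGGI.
4! / (2! × 1! × 1!) = 12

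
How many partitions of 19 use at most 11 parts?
By conjugation, equals partitions of 19 into parts ≤ 11. Let r_j(i) = number of partitions of i into parts ≤ j, for i = 0..19. r_1(i) = 1 for all i; r_j(i) = r_{j-1}(i) + r_j(i-j). Rows j = 2..11: ≤2: 1 1 2 2 3 3 4 4 5 5 6 6 7 7 8 8 9 9 10 10; ≤3: 1 1 2 3 4 5 7 8 10 12 14 16 19 21 24 27 30 33 37 40; ≤4: 1 1 2 3 5 6 9 11 15 18 23 27 34 39 47 54 64 72 84 94; ≤5: 1 1 2 3 5 7 10 13 18 23 30 37 47 57 70 84 101 119 141 164; ≤6: 1 1 2 3 5 7 11 14 20 26 35 44 58 71 90 110 136 163 199 235; ≤7: 1 1 2 3 5 7 11 15 21 28 38 49 65 82 105 131 164 201 248 300; ≤8: 1 1 2 3 5 7 11 15 22 29 40 52 70 89 116 146 186 230 288 352; ≤9: 1 1 2 3 5 7 11 15 22 30 41 54 73 94 123 157 201 252 318 393; ≤10: 1 1 2 3 5 7 11 15 22 30 42 55 75 97 128 164 212 267 340 423; ≤11: 1 1 2 3 5 7 11 15 22 30 42 56 76 99 131 169 219 278 355 445. r_11(19) = 445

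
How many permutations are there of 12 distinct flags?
12! = 479001600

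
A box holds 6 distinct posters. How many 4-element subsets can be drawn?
C(6,4) = 6!/(4!×2!) = 15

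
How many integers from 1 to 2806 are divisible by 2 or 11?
⌊2806/2⌋ + ⌊2806/11⌋ - ⌊2806/22⌋ = 1403 + 255 - 127 = 1531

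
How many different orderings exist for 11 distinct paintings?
11! = 39916800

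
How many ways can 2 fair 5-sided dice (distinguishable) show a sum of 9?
Coefficient of x^9 in (x + x² + ... + x^5)^2. By inclusion-exclusion on dice exceeding 5: Σ_j (-1)^j C(2,j)·C(9-1-5j, 1) = C(2,0)·C(8,1) - C(2,1)·C(3,1) = 1·8 - 2·3 = 2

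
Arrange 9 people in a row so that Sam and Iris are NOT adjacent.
Total - adjacent = 9! - (9-1)!×2 = 362880 - 80640 = 282240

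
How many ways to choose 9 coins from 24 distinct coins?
C(24,9) = 24!/(9!×15!) = 1307504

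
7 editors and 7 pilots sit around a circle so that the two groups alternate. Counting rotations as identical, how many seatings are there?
Fix one of the editors: (7-1)! ways for the remaining editors, × 7! ways for the pilots = 720 × 5040 = 3628800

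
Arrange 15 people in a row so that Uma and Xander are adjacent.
Treat as block: (15-1)! × 2! = 87178291200 × 2 = 174356582400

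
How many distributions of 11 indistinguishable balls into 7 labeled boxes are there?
C(11+7-1, 7-1) = C(17, 6) = 12376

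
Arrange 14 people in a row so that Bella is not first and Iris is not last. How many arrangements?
By inclusion-exclusion: 14! - 2×(14-1)! + (14-2)! = 87178291200 - 12454041600 + 479001600 = 75203251200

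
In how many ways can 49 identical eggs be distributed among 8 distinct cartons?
C(49+8-1, 8-1) = C(56, 7) = 231917400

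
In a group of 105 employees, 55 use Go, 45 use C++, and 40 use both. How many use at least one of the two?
|A∪B| = |A| + |B| - |A∩B| = 55 + 45 - 40 = 60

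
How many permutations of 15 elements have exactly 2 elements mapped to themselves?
Choose the 2 fixed points C(15,2) = 105, derange the rest: !13 = Σ_{j=0}^{13} (-1)^j·13!/j! = 6227020800 - 6227020800 + 3113510400 - 1037836800 + 259459200 - 51891840 + 8648640 - 1235520 + 154440 - 17160 + 1716 - 156 + 13 - 1 = 2290792932. Product = 105 × 2290792932 = 240533257860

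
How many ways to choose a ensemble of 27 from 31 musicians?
C(31,27) = 31!/(27!×4!) = 31465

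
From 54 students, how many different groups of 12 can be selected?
C(54,12) = 54!/(12!×42!) = 343006888770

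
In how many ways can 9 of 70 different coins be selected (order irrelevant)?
C(70,9) = 70!/(9!×61!) = 65033528560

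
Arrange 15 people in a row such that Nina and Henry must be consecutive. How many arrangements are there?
Treat the 2 as one block: (15-2+1)! × 2! = 87178291200 × 2 = 174356582400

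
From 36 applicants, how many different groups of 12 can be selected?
C(36,12) = 36!/(12!×24!) = 1251677700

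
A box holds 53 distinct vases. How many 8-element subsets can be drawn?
C(53,8) = 53!/(8!×45!) = 886322710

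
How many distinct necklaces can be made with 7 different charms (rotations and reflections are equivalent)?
(7-1)!/2 = 720/2 = 360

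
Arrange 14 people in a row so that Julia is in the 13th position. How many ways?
Fix one position: (14-1)! = 6227020800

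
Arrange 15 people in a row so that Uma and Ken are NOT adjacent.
Total - adjacent = 15! - (15-1)!×2 = 1307674368000 - 174356582400 = 1133317785600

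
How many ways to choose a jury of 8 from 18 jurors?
C(18,8) = 18!/(8!×10!) = 43758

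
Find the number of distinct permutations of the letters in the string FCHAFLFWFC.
10! / (2! × 1! × 1! × 1! × 4! × 1!) = 75600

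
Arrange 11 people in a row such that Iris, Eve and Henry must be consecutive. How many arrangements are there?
Treat the 3 as one block: (11-3+1)! × 3! = 362880 × 6 = 2177280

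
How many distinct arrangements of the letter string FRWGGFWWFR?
10! / (3! × 2! × 3! × 2!) = 25200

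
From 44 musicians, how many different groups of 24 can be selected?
C(44,24) = 44!/(24!×20!) = 1761039350070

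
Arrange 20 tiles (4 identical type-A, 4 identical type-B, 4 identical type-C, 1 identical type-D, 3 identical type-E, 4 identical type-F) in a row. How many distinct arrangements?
20! / (4! × 4! × 4! × 1! × 3! × 4!) = 1222160940000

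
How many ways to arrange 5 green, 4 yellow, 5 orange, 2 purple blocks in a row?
16! / (5! × 4! × 5! × 2!) = 30270240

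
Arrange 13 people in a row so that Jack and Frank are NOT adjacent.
Total - adjacent = 13! - (13-1)!×2 = 6227020800 - 958003200 = 5269017600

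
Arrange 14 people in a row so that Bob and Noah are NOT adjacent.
Total - adjacent = 14! - (14-1)!×2 = 87178291200 - 12454041600 = 74724249600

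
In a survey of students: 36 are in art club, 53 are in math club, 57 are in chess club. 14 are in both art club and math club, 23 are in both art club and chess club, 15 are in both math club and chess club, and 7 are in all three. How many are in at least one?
|A∪B∪C| = 36+53+57-14-23-15+7 = 101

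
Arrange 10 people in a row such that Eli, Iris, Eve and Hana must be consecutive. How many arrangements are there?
Treat the 4 as one block: (10-4+1)! × 4! = 5040 × 24 = 120960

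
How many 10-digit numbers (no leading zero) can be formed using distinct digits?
First digit: 9 choices (nonzero). Then descending: 9 × 9 × 8 × 7 × 6 × 5 × 4 × 3 × 2 × 1 = 3265920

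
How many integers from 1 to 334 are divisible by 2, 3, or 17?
⌊334/2⌋+⌊334/3⌋+⌊334/17⌋ - ⌊334/6⌋-⌊334/34⌋-⌊334/51⌋ + ⌊334/102⌋ = 167+111+19 - 55-9-6 + 3 = 230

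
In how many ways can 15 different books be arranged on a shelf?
15! = 1307674368000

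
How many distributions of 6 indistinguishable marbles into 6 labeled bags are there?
C(6+6-1, 6-1) = C(11, 5) = 462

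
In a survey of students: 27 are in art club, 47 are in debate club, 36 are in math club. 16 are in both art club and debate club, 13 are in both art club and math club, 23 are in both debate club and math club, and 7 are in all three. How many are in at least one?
|A∪B∪C| = 27+47+36-16-13-23+7 = 65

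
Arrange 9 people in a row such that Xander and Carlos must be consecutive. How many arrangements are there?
Treat the 2 as one block: (9-2+1)! × 2! = 40320 × 2 = 80640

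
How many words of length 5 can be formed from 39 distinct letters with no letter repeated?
P(39,5) = 39!/(39-5)! = 69090840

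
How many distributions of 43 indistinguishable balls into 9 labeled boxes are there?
C(43+9-1, 9-1) = C(51, 8) = 636763050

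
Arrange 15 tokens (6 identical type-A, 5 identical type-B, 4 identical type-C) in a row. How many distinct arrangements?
15! / (6! × 5! × 4!) = 630630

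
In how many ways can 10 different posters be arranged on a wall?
10! = 3628800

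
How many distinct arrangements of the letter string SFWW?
4! / (1! × 1! × 2!) = 12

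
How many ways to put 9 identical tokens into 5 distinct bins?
C(9+5-1, 5-1) = C(13, 4) = 715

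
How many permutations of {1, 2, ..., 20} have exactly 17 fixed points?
Choose the 17 fixed points C(20,17) = 1140, derange the rest: !3 = Σ_{j=0}^{3} (-1)^j·3!/j! = 6 - 6 + 3 - 1 = 2. Product = 1140 × 2 = 2280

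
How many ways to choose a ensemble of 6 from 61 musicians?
C(61,6) = 61!/(6!×55!) = 55525372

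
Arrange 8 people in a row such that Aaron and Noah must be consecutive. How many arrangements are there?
Treat the 2 as one block: (8-2+1)! × 2! = 5040 × 2 = 10080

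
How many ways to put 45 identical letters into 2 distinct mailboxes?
C(45+2-1, 2-1) = C(46, 1) = 46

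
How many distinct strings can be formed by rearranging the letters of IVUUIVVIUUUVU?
13! / (6! × 4! × 3!) = 60060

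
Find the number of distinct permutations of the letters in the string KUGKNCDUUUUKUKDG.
16! / (2! × 2! × 4! × 1! × 1! × 6!) = 302702400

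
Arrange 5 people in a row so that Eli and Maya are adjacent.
Treat as block: (5-1)! × 2! = 24 × 2 = 48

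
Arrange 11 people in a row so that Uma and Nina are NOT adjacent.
Total - adjacent = 11! - (11-1)!×2 = 39916800 - 7257600 = 32659200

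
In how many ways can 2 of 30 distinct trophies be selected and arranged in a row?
P(30,2) = 30!/(30-2)! = 870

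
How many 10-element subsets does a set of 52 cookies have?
C(52,10) = 52!/(10!×42!) = 15820024220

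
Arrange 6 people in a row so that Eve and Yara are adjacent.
Treat as block: (6-1)! × 2! = 120 × 2 = 240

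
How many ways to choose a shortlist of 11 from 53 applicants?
C(53,11) = 53!/(11!×42!) = 76223753060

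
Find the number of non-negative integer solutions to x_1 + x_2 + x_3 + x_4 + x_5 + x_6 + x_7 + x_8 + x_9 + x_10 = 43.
C(43+10-1, 10-1) = C(52, 9) = 3679075400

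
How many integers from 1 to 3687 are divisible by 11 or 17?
⌊3687/11⌋ + ⌊3687/17⌋ - ⌊3687/187⌋ = 335 + 216 - 19 = 532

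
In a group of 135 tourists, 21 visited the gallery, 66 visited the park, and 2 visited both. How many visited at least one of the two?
|A∪B| = |A| + |B| - |A∩B| = 21 + 66 - 2 = 85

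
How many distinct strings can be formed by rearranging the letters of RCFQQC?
6! / (2! × 1! × 2! × 1!) = 180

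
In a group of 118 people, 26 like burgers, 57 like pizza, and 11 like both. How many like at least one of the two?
|A∪B| = |A| + |B| - |A∩B| = 26 + 57 - 11 = 72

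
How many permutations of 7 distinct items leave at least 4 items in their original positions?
Exactly j fixed points: C(7,j)·!(7-j); sum over j ≥ 4 (derangement numbers via !m = (m-1)·(!(m-1) + !(m-2)): !0..!3 = 1, 0, 1, 2). Σ_{j=4}^{7} C(7,j)·!(7-j) = C(7,4)·!3 + C(7,5)·!2 + C(7,6)·!1 + C(7,7)·!0 = 35·2 + 21·1 + 7·0 + 1·1 = 92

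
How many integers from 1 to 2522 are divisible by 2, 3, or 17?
⌊2522/2⌋+⌊2522/3⌋+⌊2522/17⌋ - ⌊2522/6⌋-⌊2522/34⌋-⌊2522/51⌋ + ⌊2522/102⌋ = 1261+840+148 - 420-74-49 + 24 = 1730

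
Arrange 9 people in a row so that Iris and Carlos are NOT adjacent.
Total - adjacent = 9! - (9-1)!×2 = 362880 - 80640 = 282240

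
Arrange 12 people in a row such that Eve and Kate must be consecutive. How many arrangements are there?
Treat the 2 as one block: (12-2+1)! × 2! = 39916800 × 2 = 79833600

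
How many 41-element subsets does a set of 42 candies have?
C(42,41) = 42!/(41!×1!) = 42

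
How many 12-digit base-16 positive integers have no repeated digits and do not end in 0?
Last digit: 15 nonzero choices. First digit: 14 (nonzero, ≠last). Middle 10: P(14,10) = 3632428800. Total = 762810048000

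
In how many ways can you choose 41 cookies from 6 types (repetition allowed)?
C(41+6-1, 6-1) = C(46, 5) = 1370754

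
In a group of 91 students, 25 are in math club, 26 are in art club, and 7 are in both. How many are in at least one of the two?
|A∪B| = |A| + |B| - |A∩B| = 25 + 26 - 7 = 44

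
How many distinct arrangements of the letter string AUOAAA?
6! / (1! × 4! × 1!) = 30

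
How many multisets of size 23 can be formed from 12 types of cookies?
C(23+12-1, 12-1) = C(34, 11) = 286097760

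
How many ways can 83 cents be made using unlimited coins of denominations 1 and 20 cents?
Coefficient of x^83 in 1/(1-x^1) · 1/(1-x^20). Use j coins of 20 for j = 0..⌊83/20⌋ = 4, the rest in 1s: 4 + 1 = 5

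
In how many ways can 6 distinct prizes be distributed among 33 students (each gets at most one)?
P(33,6) = 33!/(33-6)! = 797448960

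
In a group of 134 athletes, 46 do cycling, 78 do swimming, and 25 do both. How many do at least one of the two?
|A∪B| = |A| + |B| - |A∩B| = 46 + 78 - 25 = 99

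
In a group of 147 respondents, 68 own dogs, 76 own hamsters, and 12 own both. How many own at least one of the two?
|A∪B| = |A| + |B| - |A∩B| = 68 + 76 - 12 = 132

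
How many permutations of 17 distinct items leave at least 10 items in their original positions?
Exactly j fixed points: C(17,j)·!(17-j); sum over j ≥ 10 (derangement numbers via !m = (m-1)·(!(m-1) + !(m-2)): !0..!7 = 1, 0, 1, 2, 9, 44, 265, 1854). Σ_{j=10}^{17} C(17,j)·!(17-j) = C(17,10)·!7 + C(17,11)·!6 + C(17,12)·!5 + C(17,13)·!4 + C(17,14)·!3 + C(17,15)·!2 + C(17,16)·!1 + C(17,17)·!0 = 19448·1854 + 12376·265 + 6188·44 + 2380·9 + 680·2 + 136·1 + 17·0 + 1·1 = 39631421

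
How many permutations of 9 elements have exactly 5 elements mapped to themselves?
Choose the 5 fixed points C(9,5) = 126, derange the rest: !4 = Σ_{j=0}^{4} (-1)^j·4!/j! = 24 - 24 + 12 - 4 + 1 = 9. Product = 126 × 9 = 1134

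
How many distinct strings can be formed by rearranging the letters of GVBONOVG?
8! / (2! × 2! × 1! × 2! × 1!) = 5040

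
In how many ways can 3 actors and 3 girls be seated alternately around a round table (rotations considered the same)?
Fix one of the actors: (3-1)! ways for the remaining actors, × 3! ways for the girls = 2 × 6 = 12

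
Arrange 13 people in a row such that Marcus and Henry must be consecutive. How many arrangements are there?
Treat the 2 as one block: (13-2+1)! × 2! = 479001600 × 2 = 958003200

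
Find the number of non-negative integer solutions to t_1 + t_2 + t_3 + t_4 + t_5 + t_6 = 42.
C(42+6-1, 6-1) = C(47, 5) = 1533939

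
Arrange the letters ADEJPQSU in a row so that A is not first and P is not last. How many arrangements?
By inclusion-exclusion: 8! - 2×(8-1)! + (8-2)! = 40320 - 10080 + 720 = 30960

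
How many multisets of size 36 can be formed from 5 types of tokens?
C(36+5-1, 5-1) = C(40, 4) = 91390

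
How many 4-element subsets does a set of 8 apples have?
C(8,4) = 8!/(4!×4!) = 70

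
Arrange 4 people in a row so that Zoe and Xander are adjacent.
Treat as block: (4-1)! × 2! = 6 × 2 = 12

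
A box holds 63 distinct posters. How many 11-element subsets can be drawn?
C(63,11) = 63!/(11!×52!) = 615790256823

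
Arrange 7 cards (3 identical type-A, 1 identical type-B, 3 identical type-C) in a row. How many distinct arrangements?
7! / (3! × 1! × 3!) = 140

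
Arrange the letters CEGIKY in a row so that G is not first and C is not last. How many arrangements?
By inclusion-exclusion: 6! - 2×(6-1)! + (6-2)! = 720 - 240 + 24 = 504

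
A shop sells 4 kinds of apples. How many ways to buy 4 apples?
C(4+4-1, 4-1) = C(7, 3) = 35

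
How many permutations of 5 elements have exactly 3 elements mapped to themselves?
Choose the 3 fixed points C(5,3) = 10, derange the rest: !2 = Σ_{j=0}^{2} (-1)^j·2!/j! = 2 - 2 + 1 = 1. Product = 10 × 1 = 10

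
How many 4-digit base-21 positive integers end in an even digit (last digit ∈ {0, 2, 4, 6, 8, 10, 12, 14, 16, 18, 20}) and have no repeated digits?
Last∈{0,2,4,6,8,10,12,14,16,18,20}. Last=0: 6840. Last nonzero: 10×19×P(19,2) = 64980. Total = 71820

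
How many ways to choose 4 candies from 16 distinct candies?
C(16,4) = 16!/(4!×12!) = 1820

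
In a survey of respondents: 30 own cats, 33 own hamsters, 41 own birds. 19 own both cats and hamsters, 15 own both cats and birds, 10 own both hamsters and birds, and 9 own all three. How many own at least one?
|A∪B∪C| = 30+33+41-19-15-10+9 = 69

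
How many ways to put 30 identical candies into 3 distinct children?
C(30+3-1, 3-1) = C(32, 2) = 496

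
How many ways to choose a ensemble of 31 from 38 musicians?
C(38,31) = 38!/(31!×7!) = 12620256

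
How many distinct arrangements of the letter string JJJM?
4! / (3! × 1!) = 4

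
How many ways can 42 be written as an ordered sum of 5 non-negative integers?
C(42+5-1, 5-1) = C(46, 4) = 163185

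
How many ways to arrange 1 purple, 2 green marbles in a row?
3! / (1! × 2!) = 3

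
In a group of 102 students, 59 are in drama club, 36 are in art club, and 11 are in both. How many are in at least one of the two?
|A∪B| = |A| + |B| - |A∩B| = 59 + 36 - 11 = 84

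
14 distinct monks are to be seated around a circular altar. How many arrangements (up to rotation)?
Circular: fix one position, arrange the rest. (14-1)! = 6227020800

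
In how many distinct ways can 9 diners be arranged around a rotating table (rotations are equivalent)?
Circular: fix one position, arrange the rest. (9-1)! = 40320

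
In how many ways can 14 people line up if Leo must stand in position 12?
Fix one position: (14-1)! = 6227020800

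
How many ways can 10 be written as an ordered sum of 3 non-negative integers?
C(10+3-1, 3-1) = C(12, 2) = 66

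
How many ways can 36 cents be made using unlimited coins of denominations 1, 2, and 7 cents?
Coefficient of x^36 in 1/(1-x^1) · 1/(1-x^2) · 1/(1-x^7). Case on j = number of 7-cent coins (j = 0..5); remainder r = 36 - 7j is made from {1,2} in ⌊r/2⌋+1 ways. r = 36, 29, 22, 15, 8, 1 → 19 + 15 + 12 + 8 + 5 + 1 = 60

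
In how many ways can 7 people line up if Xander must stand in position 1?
Fix one position: (7-1)! = 720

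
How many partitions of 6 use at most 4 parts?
By conjugation, equals partitions of 6 into parts ≤ 4. Let r_j(i) = number of partitions of i into parts ≤ j, for i = 0..6. r_1(i) = 1 for all i; r_j(i) = r_{j-1}(i) + r_j(i-j). Rows j = 2..4: ≤2: 1 1 2 2 3 3 4; ≤3: 1 1 2 3 4 5 7; ≤4: 1 1 2 3 5 6 9. r_4(6) = 9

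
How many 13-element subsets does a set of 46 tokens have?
C(46,13) = 46!/(13!×33!) = 101766230790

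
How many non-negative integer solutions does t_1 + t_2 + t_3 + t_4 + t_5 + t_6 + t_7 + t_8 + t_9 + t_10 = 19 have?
C(19+10-1, 10-1) = C(28, 9) = 6906900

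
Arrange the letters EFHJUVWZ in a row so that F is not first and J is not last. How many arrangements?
By inclusion-exclusion: 8! - 2×(8-1)! + (8-2)! = 40320 - 10080 + 720 = 30960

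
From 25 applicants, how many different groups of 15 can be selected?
C(25,15) = 25!/(15!×10!) = 3268760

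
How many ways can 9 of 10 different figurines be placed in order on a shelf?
P(10,9) = 10!/(10-9)! = 3628800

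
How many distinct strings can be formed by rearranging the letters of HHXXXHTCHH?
10! / (1! × 1! × 5! × 3!) = 5040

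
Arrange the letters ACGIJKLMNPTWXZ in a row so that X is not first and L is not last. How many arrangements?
By inclusion-exclusion: 14! - 2×(14-1)! + (14-2)! = 87178291200 - 12454041600 + 479001600 = 75203251200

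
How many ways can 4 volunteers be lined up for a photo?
4! = 24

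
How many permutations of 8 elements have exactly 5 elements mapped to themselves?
Choose the 5 fixed points C(8,5) = 56, derange the rest: !3 = Σ_{j=0}^{3} (-1)^j·3!/j! = 6 - 6 + 3 - 1 = 2. Product = 56 × 2 = 112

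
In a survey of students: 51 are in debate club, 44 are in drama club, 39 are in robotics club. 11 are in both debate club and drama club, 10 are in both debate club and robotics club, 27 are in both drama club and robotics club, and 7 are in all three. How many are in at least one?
|A∪B∪C| = 51+44+39-11-10-27+7 = 93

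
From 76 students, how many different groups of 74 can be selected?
C(76,74) = 76!/(74!×2!) = 2850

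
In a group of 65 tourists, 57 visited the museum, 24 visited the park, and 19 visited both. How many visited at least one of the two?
|A∪B| = |A| + |B| - |A∩B| = 57 + 24 - 19 = 62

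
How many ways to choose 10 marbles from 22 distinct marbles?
C(22,10) = 22!/(10!×12!) = 646646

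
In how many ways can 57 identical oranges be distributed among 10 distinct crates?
C(57+10-1, 10-1) = C(66, 9) = 37014131440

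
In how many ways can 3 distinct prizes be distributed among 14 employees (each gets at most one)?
P(14,3) = 14!/(14-3)! = 2184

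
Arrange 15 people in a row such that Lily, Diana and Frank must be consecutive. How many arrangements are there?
Treat the 3 as one block: (15-3+1)! × 3! = 6227020800 × 6 = 37362124800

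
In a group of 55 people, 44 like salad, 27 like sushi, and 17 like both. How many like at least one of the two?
|A∪B| = |A| + |B| - |A∩B| = 44 + 27 - 17 = 54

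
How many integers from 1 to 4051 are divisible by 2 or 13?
⌊4051/2⌋ + ⌊4051/13⌋ - ⌊4051/26⌋ = 2025 + 311 - 155 = 2181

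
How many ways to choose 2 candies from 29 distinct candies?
C(29,2) = 29!/(2!×27!) = 406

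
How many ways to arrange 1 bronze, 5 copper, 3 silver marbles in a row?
9! / (1! × 5! × 3!) = 504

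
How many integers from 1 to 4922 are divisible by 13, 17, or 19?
⌊4922/13⌋+⌊4922/17⌋+⌊4922/19⌋ - ⌊4922/221⌋-⌊4922/247⌋-⌊4922/323⌋ + ⌊4922/4199⌋ = 378+289+259 - 22-19-15 + 1 = 871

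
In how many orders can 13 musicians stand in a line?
13! = 6227020800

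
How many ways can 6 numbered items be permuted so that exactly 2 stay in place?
Choose the 2 fixed points C(6,2) = 15, derange the rest: !4 = Σ_{j=0}^{4} (-1)^j·4!/j! = 24 - 24 + 12 - 4 + 1 = 9. Product = 15 × 9 = 135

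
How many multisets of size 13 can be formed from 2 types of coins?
C(13+2-1, 2-1) = C(14, 1) = 14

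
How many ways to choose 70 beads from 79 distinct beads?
C(79,70) = 79!/(70!×9!) = 205811513765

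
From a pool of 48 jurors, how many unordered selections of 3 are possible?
C(48,3) = 48!/(3!×45!) = 17296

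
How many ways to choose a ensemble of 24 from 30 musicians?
C(30,24) = 30!/(24!×6!) = 593775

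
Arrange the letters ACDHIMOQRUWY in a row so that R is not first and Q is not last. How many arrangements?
By inclusion-exclusion: 12! - 2×(12-1)! + (12-2)! = 479001600 - 79833600 + 3628800 = 402796800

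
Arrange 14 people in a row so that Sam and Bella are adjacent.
Treat as block: (14-1)! × 2! = 6227020800 × 2 = 12454041600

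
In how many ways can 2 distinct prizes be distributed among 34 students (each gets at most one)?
P(34,2) = 34!/(34-2)! = 1122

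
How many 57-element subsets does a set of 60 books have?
C(60,57) = 60!/(57!×3!) = 34220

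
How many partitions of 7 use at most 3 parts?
By conjugation, equals partitions of 7 into parts ≤ 3. Let r_j(i) = number of partitions of i into parts ≤ j, for i = 0..7. r_1(i) = 1 for all i; r_j(i) = r_{j-1}(i) + r_j(i-j). Rows j = 2..3: ≤2: 1 1 2 2 3 3 4 4; ≤3: 1 1 2 3 4 5 7 8. r_3(7) = 8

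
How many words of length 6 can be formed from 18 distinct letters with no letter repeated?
P(18,6) = 18!/(18-6)! = 13366080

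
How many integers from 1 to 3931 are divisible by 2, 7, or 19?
⌊3931/2⌋+⌊3931/7⌋+⌊3931/19⌋ - ⌊3931/14⌋-⌊3931/38⌋-⌊3931/133⌋ + ⌊3931/266⌋ = 1965+561+206 - 280-103-29 + 14 = 2334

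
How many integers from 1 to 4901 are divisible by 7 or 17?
⌊4901/7⌋ + ⌊4901/17⌋ - ⌊4901/119⌋ = 700 + 288 - 41 = 947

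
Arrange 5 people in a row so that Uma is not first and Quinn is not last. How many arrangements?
By inclusion-exclusion: 5! - 2×(5-1)! + (5-2)! = 120 - 48 + 6 = 78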